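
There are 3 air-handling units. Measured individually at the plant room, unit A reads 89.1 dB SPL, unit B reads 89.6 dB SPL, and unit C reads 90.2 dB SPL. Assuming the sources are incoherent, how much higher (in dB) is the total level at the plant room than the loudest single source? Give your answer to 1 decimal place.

Add the sources as powers (linear), then convert back to dB:
L_total = 10·log₁₀(10^(89.1/10) + 10^(89.6/10) + 10^(90.2/10)) = 94.43 dB SPL.
Excess over the loudest (90.2 dB): 94.43 − 90.2 = 4.2 dB.

4.2 dB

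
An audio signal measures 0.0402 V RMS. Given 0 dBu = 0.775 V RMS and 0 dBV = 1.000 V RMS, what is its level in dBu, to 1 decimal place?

dBu = 20·log₁₀(V / 0.775 V).
20·log₁₀(0.0402/0.775) = -25.7 dBu.

-25.7 dBu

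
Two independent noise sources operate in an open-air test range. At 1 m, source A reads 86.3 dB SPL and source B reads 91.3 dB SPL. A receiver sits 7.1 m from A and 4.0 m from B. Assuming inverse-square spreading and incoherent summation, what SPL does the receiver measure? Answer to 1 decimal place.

At the listener: L_A = 86.3 − 20·log₁₀(7.1) = 69.27 dB; L_B = 91.3 − 20·log₁₀(4.0) = 79.26 dB.
Combined: 10·log₁₀(10^(69.27/10)+10^(79.26/10)) = 79.7 dB SPL.

79.7 dB SPL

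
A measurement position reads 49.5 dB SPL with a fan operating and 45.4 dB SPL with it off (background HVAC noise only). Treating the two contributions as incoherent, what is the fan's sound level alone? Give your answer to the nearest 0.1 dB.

47.4 dB SPL

Background correction is a power subtraction:
L_src = 10·log₁₀(10^(49.5/10) − 10^(45.4/10)) = 10·log₁₀(54450) = 47.4 dB SPL.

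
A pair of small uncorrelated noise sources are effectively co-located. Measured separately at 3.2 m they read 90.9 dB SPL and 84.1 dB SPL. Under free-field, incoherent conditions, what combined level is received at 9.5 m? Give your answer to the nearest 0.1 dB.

82.3 dB SPL

Combined at 3.2 m: 10·log₁₀(10^(90.9/10)+10^(84.1/10)) = 91.72 dB SPL.
Then apply −20·log₁₀(9.5/3.2) = -9.45 dB → 82.3 dB SPL.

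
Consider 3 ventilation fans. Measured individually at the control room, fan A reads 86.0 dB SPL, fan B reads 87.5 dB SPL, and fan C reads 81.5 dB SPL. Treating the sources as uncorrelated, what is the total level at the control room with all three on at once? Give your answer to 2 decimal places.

Add the sources as powers (linear), then convert back to dB:
L_total = 10·log₁₀(10^(86.0/10) + 10^(87.5/10) + 10^(81.5/10)) = 10·log₁₀(1102000000) = 90.42 dB SPL.

90.42 dB SPL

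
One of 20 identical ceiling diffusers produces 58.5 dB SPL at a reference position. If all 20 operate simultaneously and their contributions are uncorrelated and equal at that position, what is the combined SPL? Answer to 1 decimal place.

20 equal incoherent sources raise the level by 10·log₁₀(20) = 13.01 dB.
L_total = 58.5 + 13.01 = 71.5 dB SPL.

71.5 dB SPL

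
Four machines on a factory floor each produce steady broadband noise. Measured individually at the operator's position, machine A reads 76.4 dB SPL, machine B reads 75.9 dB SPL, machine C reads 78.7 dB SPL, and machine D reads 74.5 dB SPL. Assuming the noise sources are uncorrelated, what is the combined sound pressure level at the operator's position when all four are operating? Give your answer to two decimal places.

Add the sources as powers (linear), then convert back to dB:
L_total = 10·log₁₀(10^(76.4/10) + 10^(75.9/10) + 10^(78.7/10) + 10^(74.5/10)) = 10·log₁₀(184900000) = 82.67 dB SPL.

82.67 dB SPL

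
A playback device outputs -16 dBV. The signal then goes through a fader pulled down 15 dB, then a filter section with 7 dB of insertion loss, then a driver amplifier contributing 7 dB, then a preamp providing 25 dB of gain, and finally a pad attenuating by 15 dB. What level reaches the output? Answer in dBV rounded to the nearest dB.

-21 dBV

Gain stages sum in dB:
-16 − 15 − 7 + 7 + 25 − 15 = -21 dBV.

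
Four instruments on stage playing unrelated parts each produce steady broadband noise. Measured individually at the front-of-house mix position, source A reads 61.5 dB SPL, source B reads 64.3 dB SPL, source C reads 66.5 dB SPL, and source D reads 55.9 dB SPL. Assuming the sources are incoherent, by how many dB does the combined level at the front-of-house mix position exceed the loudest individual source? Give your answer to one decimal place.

Incoherent sources sum as intensities:
L_total = 10·log₁₀(10^(61.5/10) + 10^(64.3/10) + 10^(66.5/10) + 10^(55.9/10)) = 69.52 dB SPL.
Excess over the loudest (66.5 dB): 69.52 − 66.5 = 3.0 dB.

3.0 dB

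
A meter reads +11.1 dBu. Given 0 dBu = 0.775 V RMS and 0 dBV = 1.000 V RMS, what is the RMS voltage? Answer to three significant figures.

V = 0.775 V × 10^(+11.1/20).
= 0.775 × 3.589 = 2.78 V.

2.78 V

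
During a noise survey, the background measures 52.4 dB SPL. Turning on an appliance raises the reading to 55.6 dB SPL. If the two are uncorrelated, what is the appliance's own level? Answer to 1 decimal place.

Subtract intensities: L_src = 10·log₁₀(10^(L_total/10) − 10^(L_bg/10)).
L_src = 10·log₁₀(10^(55.6/10) − 10^(52.4/10)) = 10·log₁₀(189300) = 52.8 dB SPL.

52.8 dB SPL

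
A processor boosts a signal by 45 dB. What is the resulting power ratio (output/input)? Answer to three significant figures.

31600

Power ratio = 10^(dB/10).
10^(45/10) = 10^(4.500) = 31600.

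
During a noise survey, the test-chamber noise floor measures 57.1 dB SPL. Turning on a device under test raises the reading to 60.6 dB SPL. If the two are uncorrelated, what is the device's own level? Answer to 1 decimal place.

58.0 dB SPL

Remove the background by subtracting linear intensities:
L_src = 10·log₁₀(10^(60.6/10) − 10^(57.1/10)) = 10·log₁₀(635300) = 58.0 dB SPL.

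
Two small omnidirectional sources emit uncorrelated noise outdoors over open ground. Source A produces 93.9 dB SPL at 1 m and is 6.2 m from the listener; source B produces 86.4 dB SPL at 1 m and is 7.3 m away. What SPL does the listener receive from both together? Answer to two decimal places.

78.58 dB SPL

At the listener: L_A = 93.9 − 20·log₁₀(6.2) = 78.052 dB; L_B = 86.4 − 20·log₁₀(7.3) = 69.134 dB.
Combined: 10·log₁₀(10^(78.052/10)+10^(69.134/10)) = 78.58 dB SPL.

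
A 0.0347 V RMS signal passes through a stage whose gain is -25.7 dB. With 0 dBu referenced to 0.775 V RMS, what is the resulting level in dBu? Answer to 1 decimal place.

Input level: 20·log₁₀(0.0347/0.775) = -26.98 dBu.
Output: -26.98 − 25.7 = -52.7 dBu.

-52.7 dBu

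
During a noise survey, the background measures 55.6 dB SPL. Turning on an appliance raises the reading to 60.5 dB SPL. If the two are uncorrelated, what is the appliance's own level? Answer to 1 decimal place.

Background correction is a power subtraction:
L_src = 10·log₁₀(10^(60.5/10) − 10^(55.6/10)) = 10·log₁₀(758900) = 58.8 dB SPL.

58.8 dB SPL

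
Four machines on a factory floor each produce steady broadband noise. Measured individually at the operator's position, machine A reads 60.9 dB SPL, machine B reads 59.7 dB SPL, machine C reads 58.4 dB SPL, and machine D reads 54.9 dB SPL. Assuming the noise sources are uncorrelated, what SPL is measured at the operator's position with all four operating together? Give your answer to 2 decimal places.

65.00 dB SPL

Incoherent sources sum as intensities:
L_total = 10·log₁₀(10^(60.9/10) + 10^(59.7/10) + 10^(58.4/10) + 10^(54.9/10)) = 10·log₁₀(3164000) = 65.00 dB SPL.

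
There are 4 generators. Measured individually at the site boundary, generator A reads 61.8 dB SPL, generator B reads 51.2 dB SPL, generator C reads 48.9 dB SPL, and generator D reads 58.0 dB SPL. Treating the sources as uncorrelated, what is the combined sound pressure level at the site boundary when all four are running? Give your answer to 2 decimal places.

Uncorrelated sources add in intensity (power), not in dB.
L_total = 10·log₁₀(10^(61.8/10) + 10^(51.2/10) + 10^(48.9/10) + 10^(58.0/10)) = 10·log₁₀(2354000) = 63.72 dB SPL.

63.72 dB SPL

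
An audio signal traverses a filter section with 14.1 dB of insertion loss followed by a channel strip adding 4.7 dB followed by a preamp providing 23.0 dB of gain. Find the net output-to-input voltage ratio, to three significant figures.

4.79

Net gain = (−14.1) + 4.7 + 23.0 = 13.6 dB.
Voltage ratio = 10^(13.6/20) = 4.79.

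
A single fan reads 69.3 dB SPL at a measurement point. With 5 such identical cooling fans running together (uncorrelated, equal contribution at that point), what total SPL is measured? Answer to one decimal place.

5 equal incoherent sources raise the level by 10·log₁₀(5) = 6.99 dB.
L_total = 69.3 + 6.99 = 76.3 dB SPL.

76.3 dB SPL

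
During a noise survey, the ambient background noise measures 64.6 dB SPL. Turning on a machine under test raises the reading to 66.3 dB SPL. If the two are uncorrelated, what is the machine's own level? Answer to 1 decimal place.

Subtract intensities: L_src = 10·log₁₀(10^(L_total/10) − 10^(L_bg/10)).
L_src = 10·log₁₀(10^(66.3/10) − 10^(64.6/10)) = 10·log₁₀(1382000) = 61.4 dB SPL.

61.4 dB SPL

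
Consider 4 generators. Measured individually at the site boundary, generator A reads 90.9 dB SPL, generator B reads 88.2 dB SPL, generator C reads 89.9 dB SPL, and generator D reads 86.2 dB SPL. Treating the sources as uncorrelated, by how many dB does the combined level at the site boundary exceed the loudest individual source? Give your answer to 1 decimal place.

4.3 dB

Uncorrelated sources add in intensity (power), not in dB.
L_total = 10·log₁₀(10^(90.9/10) + 10^(88.2/10) + 10^(89.9/10) + 10^(86.2/10)) = 95.17 dB SPL.
Excess over the loudest (90.9 dB): 95.17 − 90.9 = 4.3 dB.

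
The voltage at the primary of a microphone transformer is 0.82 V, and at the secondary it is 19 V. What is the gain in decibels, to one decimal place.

27.3 dB

For a voltage ratio, dB = 20·log₁₀(V₂/V₁).
20·log₁₀(19/0.82) = 20·log₁₀(23.17) = 27.3 dB.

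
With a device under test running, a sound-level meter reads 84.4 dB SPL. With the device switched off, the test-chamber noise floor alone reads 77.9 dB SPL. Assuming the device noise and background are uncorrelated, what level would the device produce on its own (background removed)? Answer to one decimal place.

83.3 dB SPL

Remove the background by subtracting linear intensities:
L_src = 10·log₁₀(10^(84.4/10) − 10^(77.9/10)) = 10·log₁₀(213800000) = 83.3 dB SPL.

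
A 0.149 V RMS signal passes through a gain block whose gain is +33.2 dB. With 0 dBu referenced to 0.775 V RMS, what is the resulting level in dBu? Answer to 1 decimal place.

+18.9 dBu

Input level: 20·log₁₀(0.149/0.775) = -14.32 dBu.
Output: -14.32 + 33.2 = +18.9 dBu.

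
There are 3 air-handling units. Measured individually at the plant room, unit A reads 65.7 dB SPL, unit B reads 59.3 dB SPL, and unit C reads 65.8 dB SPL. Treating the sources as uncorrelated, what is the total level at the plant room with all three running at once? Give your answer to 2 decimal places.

69.23 dB SPL

Incoherent sources sum as intensities:
L_total = 10·log₁₀(10^(65.7/10) + 10^(59.3/10) + 10^(65.8/10)) = 10·log₁₀(8368000) = 69.23 dB SPL.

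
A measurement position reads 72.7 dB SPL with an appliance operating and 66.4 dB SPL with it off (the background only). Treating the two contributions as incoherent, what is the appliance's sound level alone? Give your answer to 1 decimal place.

71.5 dB SPL

Background correction is a power subtraction:
L_src = 10·log₁₀(10^(72.7/10) − 10^(66.4/10)) = 10·log₁₀(14260000) = 71.5 dB SPL.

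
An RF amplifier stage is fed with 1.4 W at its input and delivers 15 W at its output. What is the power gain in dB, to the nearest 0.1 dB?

10.3 dB

For a power ratio, dB = 10·log₁₀(P₂/P₁).
10·log₁₀(15/1.4) = 10·log₁₀(10.71) = 10.3 dB.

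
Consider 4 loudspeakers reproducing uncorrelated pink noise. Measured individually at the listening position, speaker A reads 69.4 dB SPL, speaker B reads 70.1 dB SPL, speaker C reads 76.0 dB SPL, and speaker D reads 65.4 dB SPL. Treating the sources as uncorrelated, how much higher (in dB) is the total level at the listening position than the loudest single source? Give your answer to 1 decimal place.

Uncorrelated sources add in intensity (power), not in dB.
L_total = 10·log₁₀(10^(69.4/10) + 10^(70.1/10) + 10^(76.0/10) + 10^(65.4/10)) = 77.94 dB SPL.
Excess over the loudest (76.0 dB): 77.94 − 76.0 = 1.9 dB.

1.9 dB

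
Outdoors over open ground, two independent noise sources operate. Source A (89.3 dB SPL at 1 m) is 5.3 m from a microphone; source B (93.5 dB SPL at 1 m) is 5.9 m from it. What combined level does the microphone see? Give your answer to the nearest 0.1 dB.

79.8 dB SPL

At the listener: L_A = 89.3 − 20·log₁₀(5.3) = 74.81 dB; L_B = 93.5 − 20·log₁₀(5.9) = 78.08 dB.
Combined: 10·log₁₀(10^(74.81/10)+10^(78.08/10)) = 79.8 dB SPL.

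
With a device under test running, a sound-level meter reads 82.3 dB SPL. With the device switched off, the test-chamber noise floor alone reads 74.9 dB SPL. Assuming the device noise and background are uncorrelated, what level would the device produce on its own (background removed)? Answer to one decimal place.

81.4 dB SPL

Subtract intensities: L_src = 10·log₁₀(10^(L_total/10) − 10^(L_bg/10)).
L_src = 10·log₁₀(10^(82.3/10) − 10^(74.9/10)) = 10·log₁₀(138900000) = 81.4 dB SPL.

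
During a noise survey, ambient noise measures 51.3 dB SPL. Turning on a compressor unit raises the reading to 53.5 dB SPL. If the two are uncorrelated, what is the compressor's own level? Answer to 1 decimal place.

Remove the background by subtracting linear intensities:
L_src = 10·log₁₀(10^(53.5/10) − 10^(51.3/10)) = 10·log₁₀(88980) = 49.5 dB SPL.

49.5 dB SPL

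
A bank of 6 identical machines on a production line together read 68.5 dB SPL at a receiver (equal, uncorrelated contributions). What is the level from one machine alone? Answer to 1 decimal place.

60.7 dB SPL

6 equal incoherent sources add 10·log₁₀(6) = 7.78 dB over one source.
L_one = 68.5 − 7.78 = 60.7 dB SPL.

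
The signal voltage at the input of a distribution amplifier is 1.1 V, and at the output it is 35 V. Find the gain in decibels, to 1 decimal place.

For a voltage ratio, dB = 20·log₁₀(V₂/V₁).
20·log₁₀(35/1.1) = 20·log₁₀(31.82) = 30.1 dB.

30.1 dB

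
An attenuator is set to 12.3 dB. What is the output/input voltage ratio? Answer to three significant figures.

Voltage ratio = 10^(dB/20).
10^(-12.3/20) = 10^(-0.6150) = 0.243.

0.243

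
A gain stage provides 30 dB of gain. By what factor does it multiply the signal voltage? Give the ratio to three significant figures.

31.6

Voltage ratio = 10^(dB/20).
10^(30/20) = 10^(1.500) = 31.6.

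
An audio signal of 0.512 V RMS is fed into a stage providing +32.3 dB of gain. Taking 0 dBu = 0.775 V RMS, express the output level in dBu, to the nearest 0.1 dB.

+28.7 dBu

Input level: 20·log₁₀(0.512/0.775) = -3.60 dBu.
Output: -3.60 + 32.3 = +28.7 dBu.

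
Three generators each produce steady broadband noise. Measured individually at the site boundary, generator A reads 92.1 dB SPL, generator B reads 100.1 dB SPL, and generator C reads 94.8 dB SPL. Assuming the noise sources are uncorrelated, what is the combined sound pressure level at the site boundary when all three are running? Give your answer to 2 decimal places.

101.72 dB SPL

Uncorrelated sources add in intensity (power), not in dB.
L_total = 10·log₁₀(10^(92.1/10) + 10^(100.1/10) + 10^(94.8/10)) = 10·log₁₀(14875000000) = 101.72 dB SPL.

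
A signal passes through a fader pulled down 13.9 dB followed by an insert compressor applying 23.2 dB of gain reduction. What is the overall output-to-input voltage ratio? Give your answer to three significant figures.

Net gain = (−13.9) + (−23.2) = -37.1 dB.
Voltage ratio = 10^(-37.1/20) = 0.0140.

0.0140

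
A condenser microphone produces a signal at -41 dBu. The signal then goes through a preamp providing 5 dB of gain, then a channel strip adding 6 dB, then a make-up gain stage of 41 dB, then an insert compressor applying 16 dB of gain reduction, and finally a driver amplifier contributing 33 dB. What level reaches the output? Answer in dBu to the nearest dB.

+28 dBu

Gain stages sum in dB:
-41 + 5 + 6 + 41 − 16 + 33 = +28 dBu.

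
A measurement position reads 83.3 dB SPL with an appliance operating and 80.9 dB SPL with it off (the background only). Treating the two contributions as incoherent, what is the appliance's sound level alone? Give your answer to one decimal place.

Background correction is a power subtraction:
L_src = 10·log₁₀(10^(83.3/10) − 10^(80.9/10)) = 10·log₁₀(90770000) = 79.6 dB SPL.

79.6 dB SPL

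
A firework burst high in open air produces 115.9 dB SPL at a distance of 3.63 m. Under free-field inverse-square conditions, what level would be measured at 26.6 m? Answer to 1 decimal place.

98.6 dB SPL

For a point source in a free field, ΔL = −20·log₁₀(d₂/d₁).
ΔL = −20·log₁₀(26.6/3.63) = -17.30 dB, so L₂ = 115.9 + (-17.30) = 98.6 dB SPL.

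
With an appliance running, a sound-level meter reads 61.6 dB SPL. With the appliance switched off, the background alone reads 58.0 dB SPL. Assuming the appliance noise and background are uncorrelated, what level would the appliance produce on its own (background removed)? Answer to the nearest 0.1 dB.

Subtract intensities: L_src = 10·log₁₀(10^(L_total/10) − 10^(L_bg/10)).
L_src = 10·log₁₀(10^(61.6/10) − 10^(58.0/10)) = 10·log₁₀(814500) = 59.1 dB SPL.

59.1 dB SPL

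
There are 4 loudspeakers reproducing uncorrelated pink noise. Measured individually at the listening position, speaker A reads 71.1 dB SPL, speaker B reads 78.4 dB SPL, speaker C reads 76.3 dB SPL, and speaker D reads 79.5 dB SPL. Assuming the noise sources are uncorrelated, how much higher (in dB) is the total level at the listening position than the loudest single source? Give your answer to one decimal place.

3.8 dB

Uncorrelated sources add in intensity (power), not in dB.
L_total = 10·log₁₀(10^(71.1/10) + 10^(78.4/10) + 10^(76.3/10) + 10^(79.5/10)) = 83.30 dB SPL.
Excess over the loudest (79.5 dB): 83.30 − 79.5 = 3.8 dB.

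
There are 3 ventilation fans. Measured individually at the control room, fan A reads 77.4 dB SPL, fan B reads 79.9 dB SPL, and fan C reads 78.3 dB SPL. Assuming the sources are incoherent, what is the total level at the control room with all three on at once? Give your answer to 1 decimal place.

83.4 dB SPL

Uncorrelated sources add in intensity (power), not in dB.
L_total = 10·log₁₀(10^(77.4/10) + 10^(79.9/10) + 10^(78.3/10)) = 10·log₁₀(220300000) = 83.4 dB SPL.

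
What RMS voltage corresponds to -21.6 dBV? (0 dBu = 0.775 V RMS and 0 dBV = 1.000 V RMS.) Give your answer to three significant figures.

V = 1.000 V × 10^(-21.6/20).
= 1.000 × 0.08318 = 0.0832 V.

0.0832 V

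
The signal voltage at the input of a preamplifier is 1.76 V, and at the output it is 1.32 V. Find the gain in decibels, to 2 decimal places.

Voltage is an amplitude quantity, so gain = 20·log₁₀(V_out/V_in).
20·log₁₀(1.32/1.76) = 20·log₁₀(0.7500) = -2.50 dB.

-2.50 dB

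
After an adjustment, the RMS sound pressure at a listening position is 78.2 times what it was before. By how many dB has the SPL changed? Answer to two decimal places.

SPL change from a pressure ratio uses the 20·log₁₀ form:
20·log₁₀(78.2) = 37.86 dB.

37.86 dB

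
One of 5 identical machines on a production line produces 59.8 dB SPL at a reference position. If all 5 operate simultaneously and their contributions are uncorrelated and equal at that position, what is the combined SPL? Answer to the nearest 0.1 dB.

66.8 dB SPL

5 equal incoherent sources raise the level by 10·log₁₀(5) = 6.99 dB.
L_total = 59.8 + 6.99 = 66.8 dB SPL.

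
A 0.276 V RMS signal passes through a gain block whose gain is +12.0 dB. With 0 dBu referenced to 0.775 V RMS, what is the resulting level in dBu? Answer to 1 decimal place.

+3.0 dBu

Input level: 20·log₁₀(0.276/0.775) = -8.97 dBu.
Output: -8.97 + 12.0 = +3.0 dBu.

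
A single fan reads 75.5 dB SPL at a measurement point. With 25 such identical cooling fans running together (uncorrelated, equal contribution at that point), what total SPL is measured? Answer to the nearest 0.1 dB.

89.5 dB SPL

25 equal incoherent sources raise the level by 10·log₁₀(25) = 13.98 dB.
L_total = 75.5 + 13.98 = 89.5 dB SPL.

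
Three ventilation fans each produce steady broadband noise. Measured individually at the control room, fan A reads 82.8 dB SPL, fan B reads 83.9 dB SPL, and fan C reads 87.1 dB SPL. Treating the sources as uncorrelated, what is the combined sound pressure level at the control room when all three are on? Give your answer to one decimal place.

89.8 dB SPL

Incoherent sources sum as intensities:
L_total = 10·log₁₀(10^(82.8/10) + 10^(83.9/10) + 10^(87.1/10)) = 10·log₁₀(948900000) = 89.8 dB SPL.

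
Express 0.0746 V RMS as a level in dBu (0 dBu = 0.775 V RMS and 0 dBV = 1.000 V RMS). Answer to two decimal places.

dBu = 20·log₁₀(V / 0.775 V).
20·log₁₀(0.0746/0.775) = -20.33 dBu.

-20.33 dBu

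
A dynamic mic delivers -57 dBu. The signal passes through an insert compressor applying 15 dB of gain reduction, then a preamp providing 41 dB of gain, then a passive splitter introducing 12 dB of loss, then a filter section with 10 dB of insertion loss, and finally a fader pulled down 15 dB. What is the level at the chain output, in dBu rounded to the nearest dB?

Gain stages sum in dB:
-57 − 15 + 41 − 12 − 10 − 15 = -68 dBu.

-68 dBu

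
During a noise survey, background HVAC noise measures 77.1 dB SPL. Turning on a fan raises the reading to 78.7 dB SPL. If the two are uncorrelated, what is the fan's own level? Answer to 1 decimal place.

Background correction is a power subtraction:
L_src = 10·log₁₀(10^(78.7/10) − 10^(77.1/10)) = 10·log₁₀(22840000) = 73.6 dB SPL.

73.6 dB SPL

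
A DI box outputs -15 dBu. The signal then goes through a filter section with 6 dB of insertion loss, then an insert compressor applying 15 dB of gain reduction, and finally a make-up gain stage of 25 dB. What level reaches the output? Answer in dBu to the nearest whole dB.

-11 dBu

Gain stages sum in dB:
-15 − 6 − 15 + 25 = -11 dBu.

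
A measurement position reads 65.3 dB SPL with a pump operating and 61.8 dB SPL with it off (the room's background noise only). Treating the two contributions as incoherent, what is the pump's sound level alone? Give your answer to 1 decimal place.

62.7 dB SPL

Remove the background by subtracting linear intensities:
L_src = 10·log₁₀(10^(65.3/10) − 10^(61.8/10)) = 10·log₁₀(1875000) = 62.7 dB SPL.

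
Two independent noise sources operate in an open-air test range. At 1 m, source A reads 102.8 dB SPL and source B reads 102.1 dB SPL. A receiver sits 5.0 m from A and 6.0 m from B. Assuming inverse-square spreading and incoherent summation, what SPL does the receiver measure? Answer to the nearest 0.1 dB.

At the listener: L_A = 102.8 − 20·log₁₀(5.0) = 88.82 dB; L_B = 102.1 − 20·log₁₀(6.0) = 86.54 dB.
Combined: 10·log₁₀(10^(88.82/10)+10^(86.54/10)) = 90.8 dB SPL.

90.8 dB SPL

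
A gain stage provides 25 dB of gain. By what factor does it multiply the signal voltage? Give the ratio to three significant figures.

17.8

Voltage ratio = 10^(dB/20).
10^(25/20) = 10^(1.250) = 17.8.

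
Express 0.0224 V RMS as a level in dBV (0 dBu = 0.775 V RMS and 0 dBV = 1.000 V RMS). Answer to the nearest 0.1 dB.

-33.0 dBV

dBV = 20·log₁₀(V / 1.000 V).
20·log₁₀(0.0224/1.000) = -33.0 dBV.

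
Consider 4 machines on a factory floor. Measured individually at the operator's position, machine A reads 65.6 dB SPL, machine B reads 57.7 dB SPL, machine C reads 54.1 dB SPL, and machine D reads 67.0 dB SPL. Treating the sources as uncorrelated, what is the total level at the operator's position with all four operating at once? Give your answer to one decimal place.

69.8 dB SPL

Uncorrelated sources add in intensity (power), not in dB.
L_total = 10·log₁₀(10^(65.6/10) + 10^(57.7/10) + 10^(54.1/10) + 10^(67.0/10)) = 10·log₁₀(9489000) = 69.8 dB SPL.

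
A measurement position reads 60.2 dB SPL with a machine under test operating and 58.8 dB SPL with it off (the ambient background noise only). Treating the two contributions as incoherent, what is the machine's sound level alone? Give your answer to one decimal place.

Subtract intensities: L_src = 10·log₁₀(10^(L_total/10) − 10^(L_bg/10)).
L_src = 10·log₁₀(10^(60.2/10) − 10^(58.8/10)) = 10·log₁₀(288600) = 54.6 dB SPL.

54.6 dB SPL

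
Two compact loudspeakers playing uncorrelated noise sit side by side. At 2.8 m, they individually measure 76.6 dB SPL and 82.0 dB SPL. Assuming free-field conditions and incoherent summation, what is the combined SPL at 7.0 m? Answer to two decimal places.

Combined at 2.8 m: 10·log₁₀(10^(76.6/10)+10^(82.0/10)) = 83.101 dB SPL.
Then apply −20·log₁₀(7.0/2.8) = -7.959 dB → 75.14 dB SPL.

75.14 dB SPL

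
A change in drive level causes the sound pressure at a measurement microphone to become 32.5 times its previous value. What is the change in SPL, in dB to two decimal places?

Sound pressure is an amplitude quantity: ΔL = 20·log₁₀(p₂/p₁).
20·log₁₀(32.5) = 30.24 dB.

30.24 dB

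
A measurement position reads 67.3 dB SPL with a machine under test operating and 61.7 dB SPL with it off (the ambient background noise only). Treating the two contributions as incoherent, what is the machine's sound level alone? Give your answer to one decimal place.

65.9 dB SPL

Remove the background by subtracting linear intensities:
L_src = 10·log₁₀(10^(67.3/10) − 10^(61.7/10)) = 10·log₁₀(3891000) = 65.9 dB SPL.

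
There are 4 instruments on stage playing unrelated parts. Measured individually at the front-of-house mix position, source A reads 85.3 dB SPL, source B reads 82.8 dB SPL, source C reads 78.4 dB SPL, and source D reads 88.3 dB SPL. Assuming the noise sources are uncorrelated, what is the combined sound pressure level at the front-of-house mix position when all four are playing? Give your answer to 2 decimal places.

91.05 dB SPL

Add the sources as powers (linear), then convert back to dB:
L_total = 10·log₁₀(10^(85.3/10) + 10^(82.8/10) + 10^(78.4/10) + 10^(88.3/10)) = 10·log₁₀(1275000000) = 91.05 dB SPL.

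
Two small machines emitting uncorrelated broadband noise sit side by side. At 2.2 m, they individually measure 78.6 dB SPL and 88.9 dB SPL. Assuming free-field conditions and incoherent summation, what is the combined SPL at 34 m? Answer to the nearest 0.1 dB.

Combined at 2.2 m: 10·log₁₀(10^(78.6/10)+10^(88.9/10)) = 89.29 dB SPL.
Then apply −20·log₁₀(34/2.2) = -23.78 dB → 65.5 dB SPL.

65.5 dB SPL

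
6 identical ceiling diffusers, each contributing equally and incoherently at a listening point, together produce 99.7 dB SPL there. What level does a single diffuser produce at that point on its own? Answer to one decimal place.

91.9 dB SPL

6 equal incoherent sources add 10·log₁₀(6) = 7.78 dB over one source.
L_one = 99.7 − 7.78 = 91.9 dB SPL.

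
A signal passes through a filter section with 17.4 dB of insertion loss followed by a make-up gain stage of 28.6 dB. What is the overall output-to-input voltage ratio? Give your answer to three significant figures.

3.63

Net gain = (−17.4) + 28.6 = 11.2 dB.
Voltage ratio = 10^(11.2/20) = 3.63.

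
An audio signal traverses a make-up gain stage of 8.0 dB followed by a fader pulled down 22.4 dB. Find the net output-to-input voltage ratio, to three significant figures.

0.191

Net gain = 8.0 + (−22.4) = -14.4 dB.
Voltage ratio = 10^(-14.4/20) = 0.191.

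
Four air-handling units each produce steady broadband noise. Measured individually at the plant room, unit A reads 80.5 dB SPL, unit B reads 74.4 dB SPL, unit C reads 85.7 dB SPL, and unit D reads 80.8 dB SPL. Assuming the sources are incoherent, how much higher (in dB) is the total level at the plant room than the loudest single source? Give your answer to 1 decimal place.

Add the sources as powers (linear), then convert back to dB:
L_total = 10·log₁₀(10^(80.5/10) + 10^(74.4/10) + 10^(85.7/10) + 10^(80.8/10)) = 88.00 dB SPL.
Excess over the loudest (85.7 dB): 88.00 − 85.7 = 2.3 dB.

2.3 dB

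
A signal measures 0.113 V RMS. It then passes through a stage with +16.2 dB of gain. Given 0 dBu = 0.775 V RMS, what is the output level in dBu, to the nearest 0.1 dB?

Input level: 20·log₁₀(0.113/0.775) = -16.72 dBu.
Output: -16.72 + 16.2 = -0.5 dBu.

-0.5 dBu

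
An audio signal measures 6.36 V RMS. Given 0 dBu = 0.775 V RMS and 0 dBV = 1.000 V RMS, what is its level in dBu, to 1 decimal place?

dBu = 20·log₁₀(V / 0.775 V).
20·log₁₀(6.36/0.775) = +18.3 dBu.

+18.3 dBu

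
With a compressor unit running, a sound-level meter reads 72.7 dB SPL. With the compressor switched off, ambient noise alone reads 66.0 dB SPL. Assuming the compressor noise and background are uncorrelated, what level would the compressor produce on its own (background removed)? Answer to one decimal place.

Remove the background by subtracting linear intensities:
L_src = 10·log₁₀(10^(72.7/10) − 10^(66.0/10)) = 10·log₁₀(14640000) = 71.7 dB SPL.

71.7 dB SPL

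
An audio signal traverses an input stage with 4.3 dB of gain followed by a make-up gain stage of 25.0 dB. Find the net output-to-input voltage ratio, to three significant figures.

29.2

Net gain = 4.3 + 25.0 = 29.3 dB.
Voltage ratio = 10^(29.3/20) = 29.2.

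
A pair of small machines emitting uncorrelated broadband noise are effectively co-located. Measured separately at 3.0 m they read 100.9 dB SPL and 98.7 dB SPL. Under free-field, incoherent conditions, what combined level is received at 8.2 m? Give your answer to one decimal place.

94.2 dB SPL

Combined at 3.0 m: 10·log₁₀(10^(100.9/10)+10^(98.7/10)) = 102.95 dB SPL.
Then apply −20·log₁₀(8.2/3.0) = -8.73 dB → 94.2 dB SPL.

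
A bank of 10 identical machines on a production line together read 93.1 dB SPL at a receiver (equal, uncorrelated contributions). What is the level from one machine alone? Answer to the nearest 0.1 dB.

10 equal incoherent sources add 10·log₁₀(10) = 10.00 dB over one source.
L_one = 93.1 − 10.00 = 83.1 dB SPL.

83.1 dB SPL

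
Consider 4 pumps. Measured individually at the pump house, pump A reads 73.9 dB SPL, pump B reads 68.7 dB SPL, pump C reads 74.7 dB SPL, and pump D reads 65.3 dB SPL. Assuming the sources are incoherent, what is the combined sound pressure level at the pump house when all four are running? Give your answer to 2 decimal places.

78.12 dB SPL

Incoherent sources sum as intensities:
L_total = 10·log₁₀(10^(73.9/10) + 10^(68.7/10) + 10^(74.7/10) + 10^(65.3/10)) = 10·log₁₀(64860000) = 78.12 dB SPL.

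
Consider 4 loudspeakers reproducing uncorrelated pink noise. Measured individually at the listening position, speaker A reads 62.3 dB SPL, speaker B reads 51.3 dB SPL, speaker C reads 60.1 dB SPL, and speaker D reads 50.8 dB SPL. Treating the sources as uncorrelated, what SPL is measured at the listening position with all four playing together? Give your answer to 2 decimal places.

Incoherent sources sum as intensities:
L_total = 10·log₁₀(10^(62.3/10) + 10^(51.3/10) + 10^(60.1/10) + 10^(50.8/10)) = 10·log₁₀(2977000) = 64.74 dB SPL.

64.74 dB SPL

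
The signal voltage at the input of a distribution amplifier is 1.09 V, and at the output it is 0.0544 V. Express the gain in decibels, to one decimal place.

-26.0 dB

For a voltage ratio, dB = 20·log₁₀(V₂/V₁).
20·log₁₀(0.0544/1.09) = 20·log₁₀(0.04991) = -26.0 dB.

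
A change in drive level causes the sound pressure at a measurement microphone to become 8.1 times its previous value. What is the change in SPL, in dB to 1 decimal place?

Sound pressure is an amplitude quantity: ΔL = 20·log₁₀(p₂/p₁).
20·log₁₀(8.1) = 18.2 dB.

18.2 dB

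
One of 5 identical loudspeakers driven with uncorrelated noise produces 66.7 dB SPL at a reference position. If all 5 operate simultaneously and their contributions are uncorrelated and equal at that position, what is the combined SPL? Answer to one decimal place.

5 equal incoherent sources raise the level by 10·log₁₀(5) = 6.99 dB.
L_total = 66.7 + 6.99 = 73.7 dB SPL.

73.7 dB SPL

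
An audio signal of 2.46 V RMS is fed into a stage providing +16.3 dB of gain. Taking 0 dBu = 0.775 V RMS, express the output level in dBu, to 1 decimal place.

+26.3 dBu

Input level: 20·log₁₀(2.46/0.775) = 10.03 dBu.
Output: 10.03 + 16.3 = +26.3 dBu.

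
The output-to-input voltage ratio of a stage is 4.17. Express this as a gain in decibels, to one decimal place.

Voltage is an amplitude quantity, so gain = 20·log₁₀(V_out/V_in).
20·log₁₀(4.17) = 12.4 dB.

12.4 dB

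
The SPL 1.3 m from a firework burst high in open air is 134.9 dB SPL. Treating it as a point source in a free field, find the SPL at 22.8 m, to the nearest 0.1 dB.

110.0 dB SPL

Free-field point source: level drops by 20·log₁₀ of the distance ratio.
ΔL = −20·log₁₀(22.8/1.3) = -24.88 dB, so L₂ = 134.9 + (-24.88) = 110.0 dB SPL.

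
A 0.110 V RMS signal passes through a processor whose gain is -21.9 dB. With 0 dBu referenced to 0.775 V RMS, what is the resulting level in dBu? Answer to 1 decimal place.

-38.9 dBu

Input level: 20·log₁₀(0.110/0.775) = -16.96 dBu.
Output: -16.96 − 21.9 = -38.9 dBu.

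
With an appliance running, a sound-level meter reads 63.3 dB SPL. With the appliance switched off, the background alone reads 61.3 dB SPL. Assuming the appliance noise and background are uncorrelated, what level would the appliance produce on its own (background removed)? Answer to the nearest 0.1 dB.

59.0 dB SPL

Background correction is a power subtraction:
L_src = 10·log₁₀(10^(63.3/10) − 10^(61.3/10)) = 10·log₁₀(789000) = 59.0 dB SPL.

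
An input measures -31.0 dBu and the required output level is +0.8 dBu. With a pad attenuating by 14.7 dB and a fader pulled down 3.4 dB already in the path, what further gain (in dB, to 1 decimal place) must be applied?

The required make-up gain is the shortfall in the dB sum.
G = +0.8 − (-31.0) + 14.7 + 3.4 = 49.9 dB.

49.9 dB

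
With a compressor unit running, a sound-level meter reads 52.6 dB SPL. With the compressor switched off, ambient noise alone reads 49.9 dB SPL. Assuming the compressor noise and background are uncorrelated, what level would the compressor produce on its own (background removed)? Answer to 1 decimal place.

Remove the background by subtracting linear intensities:
L_src = 10·log₁₀(10^(52.6/10) − 10^(49.9/10)) = 10·log₁₀(84250) = 49.3 dB SPL.

49.3 dB SPL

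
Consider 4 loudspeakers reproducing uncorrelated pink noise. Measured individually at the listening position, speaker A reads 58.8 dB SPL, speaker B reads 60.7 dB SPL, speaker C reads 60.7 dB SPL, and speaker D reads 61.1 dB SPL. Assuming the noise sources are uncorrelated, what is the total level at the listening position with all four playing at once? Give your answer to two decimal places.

Uncorrelated sources add in intensity (power), not in dB.
L_total = 10·log₁₀(10^(58.8/10) + 10^(60.7/10) + 10^(60.7/10) + 10^(61.1/10)) = 10·log₁₀(4397000) = 66.43 dB SPL.

66.43 dB SPL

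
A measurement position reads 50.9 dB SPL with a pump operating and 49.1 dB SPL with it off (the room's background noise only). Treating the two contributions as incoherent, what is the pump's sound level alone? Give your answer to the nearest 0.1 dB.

Remove the background by subtracting linear intensities:
L_src = 10·log₁₀(10^(50.9/10) − 10^(49.1/10)) = 10·log₁₀(41740) = 46.2 dB SPL.

46.2 dB SPL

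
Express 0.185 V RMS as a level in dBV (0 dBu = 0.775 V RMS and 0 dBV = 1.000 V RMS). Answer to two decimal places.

dBV = 20·log₁₀(V / 1.000 V).
20·log₁₀(0.185/1.000) = -14.66 dBV.

-14.66 dBV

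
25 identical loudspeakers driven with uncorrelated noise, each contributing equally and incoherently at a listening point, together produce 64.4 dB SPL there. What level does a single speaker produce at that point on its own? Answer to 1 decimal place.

50.4 dB SPL

25 equal incoherent sources add 10·log₁₀(25) = 13.98 dB over one source.
L_one = 64.4 − 13.98 = 50.4 dB SPL.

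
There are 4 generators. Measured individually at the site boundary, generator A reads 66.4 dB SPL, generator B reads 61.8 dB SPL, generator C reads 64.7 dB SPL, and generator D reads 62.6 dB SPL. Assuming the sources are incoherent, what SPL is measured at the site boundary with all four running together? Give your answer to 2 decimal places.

Uncorrelated sources add in intensity (power), not in dB.
L_total = 10·log₁₀(10^(66.4/10) + 10^(61.8/10) + 10^(64.7/10) + 10^(62.6/10)) = 10·log₁₀(10650000) = 70.27 dB SPL.

70.27 dB SPL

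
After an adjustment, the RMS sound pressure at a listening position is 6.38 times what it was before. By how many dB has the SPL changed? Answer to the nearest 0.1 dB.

16.1 dB

SPL change from a pressure ratio uses the 20·log₁₀ form:
20·log₁₀(6.38) = 16.1 dB.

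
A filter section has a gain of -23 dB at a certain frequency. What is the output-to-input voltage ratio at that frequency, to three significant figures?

0.0708

Voltage ratio = 10^(dB/20).
10^(-23/20) = 10^(-1.150) = 0.0708.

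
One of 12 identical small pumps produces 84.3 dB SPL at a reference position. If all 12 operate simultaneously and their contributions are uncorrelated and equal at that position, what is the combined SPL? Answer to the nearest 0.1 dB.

12 equal incoherent sources raise the level by 10·log₁₀(12) = 10.79 dB.
L_total = 84.3 + 10.79 = 95.1 dB SPL.

95.1 dB SPL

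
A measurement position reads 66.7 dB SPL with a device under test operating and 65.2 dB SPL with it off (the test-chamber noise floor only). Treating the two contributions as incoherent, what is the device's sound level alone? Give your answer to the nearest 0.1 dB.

Subtract intensities: L_src = 10·log₁₀(10^(L_total/10) − 10^(L_bg/10)).
L_src = 10·log₁₀(10^(66.7/10) − 10^(65.2/10)) = 10·log₁₀(1366000) = 61.4 dB SPL.

61.4 dB SPL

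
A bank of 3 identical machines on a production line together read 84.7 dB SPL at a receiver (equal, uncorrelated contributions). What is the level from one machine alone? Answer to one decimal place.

3 equal incoherent sources add 10·log₁₀(3) = 4.77 dB over one source.
L_one = 84.7 − 4.77 = 79.9 dB SPL.

79.9 dB SPL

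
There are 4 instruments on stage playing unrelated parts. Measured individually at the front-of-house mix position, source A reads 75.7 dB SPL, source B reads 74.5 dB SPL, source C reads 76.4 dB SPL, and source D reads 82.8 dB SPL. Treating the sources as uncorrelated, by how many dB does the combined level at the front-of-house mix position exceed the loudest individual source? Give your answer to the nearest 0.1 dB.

Uncorrelated sources add in intensity (power), not in dB.
L_total = 10·log₁₀(10^(75.7/10) + 10^(74.5/10) + 10^(76.4/10) + 10^(82.8/10)) = 84.76 dB SPL.
Excess over the loudest (82.8 dB): 84.76 − 82.8 = 2.0 dB.

2.0 dB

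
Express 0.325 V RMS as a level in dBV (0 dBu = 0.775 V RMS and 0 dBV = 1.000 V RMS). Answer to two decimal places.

-9.76 dBV

dBV = 20·log₁₀(V / 1.000 V).
20·log₁₀(0.325/1.000) = -9.76 dBV.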